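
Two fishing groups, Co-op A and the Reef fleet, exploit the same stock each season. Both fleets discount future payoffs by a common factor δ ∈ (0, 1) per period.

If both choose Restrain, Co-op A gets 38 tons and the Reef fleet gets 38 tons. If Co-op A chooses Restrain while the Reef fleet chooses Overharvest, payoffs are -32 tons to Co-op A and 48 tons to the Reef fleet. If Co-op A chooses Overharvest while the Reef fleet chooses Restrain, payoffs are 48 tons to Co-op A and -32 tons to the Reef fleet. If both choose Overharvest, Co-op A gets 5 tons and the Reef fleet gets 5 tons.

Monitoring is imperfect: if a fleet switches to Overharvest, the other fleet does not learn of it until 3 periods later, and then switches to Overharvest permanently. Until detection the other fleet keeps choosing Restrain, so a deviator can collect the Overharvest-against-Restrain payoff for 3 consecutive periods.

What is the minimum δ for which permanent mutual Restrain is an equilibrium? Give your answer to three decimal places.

A deviator earns 48 for 3 periods, then 5 forever; cooperating earns 38 forever. Multiplying the IC by (1−δ):
38 ≥ 48(1−δ^3) + 5δ^3, so 43·δ^3 ≥ 10 and δ^3 ≥ 10/43.
δ ≥ (10/43)^(1/3) ≈ 0.615.

0.615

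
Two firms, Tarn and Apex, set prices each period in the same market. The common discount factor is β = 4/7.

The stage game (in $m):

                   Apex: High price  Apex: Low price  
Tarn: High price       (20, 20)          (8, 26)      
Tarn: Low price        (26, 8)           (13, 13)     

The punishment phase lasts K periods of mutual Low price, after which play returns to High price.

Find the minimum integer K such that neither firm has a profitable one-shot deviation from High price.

No profitable deviation requires (20−13)(β+…+β^K) ≥ 26−20, i.e. β+…+β^K ≥ 6/7 ≈ 0.8571.
With β = 4/7, the partial sums are K=1: 0.5714, K=2: 0.8980.
K = 2 is the first length at which the sum reaches 0.8571.

2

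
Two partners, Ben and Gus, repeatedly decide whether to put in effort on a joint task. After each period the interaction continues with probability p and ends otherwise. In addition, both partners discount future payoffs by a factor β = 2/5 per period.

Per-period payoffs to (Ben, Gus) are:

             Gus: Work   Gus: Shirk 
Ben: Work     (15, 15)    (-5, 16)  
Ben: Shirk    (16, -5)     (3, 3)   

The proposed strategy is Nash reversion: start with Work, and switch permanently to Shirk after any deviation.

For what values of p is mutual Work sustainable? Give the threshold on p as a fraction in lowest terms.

5/26

Expected continuation weight on next period's payoff is β·p = 2/5·p, which plays the role of the discount factor.
Cooperation requires 2/5·p ≥ (16−15)/(16−3) = 1/13, hence p ≥ 5/26.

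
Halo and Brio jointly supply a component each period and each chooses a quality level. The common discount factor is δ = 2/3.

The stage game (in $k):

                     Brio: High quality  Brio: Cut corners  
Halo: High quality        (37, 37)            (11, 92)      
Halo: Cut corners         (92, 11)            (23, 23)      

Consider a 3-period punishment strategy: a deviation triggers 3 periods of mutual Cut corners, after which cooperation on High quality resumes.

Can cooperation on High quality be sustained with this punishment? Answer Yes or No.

No

A one-shot deviation gives 92 now, then 23 for 3 periods, then back to 37.
Gain from deviating: (92−37) today; loss: (37−23) in each of the next 3 periods.
No-deviation condition: (37−23)(δ+…+δ^3) ≥ 92−37, i.e. δ+…+δ^3 ≥ 55/14.
At δ = 2/3: δ+…+δ^3 = 1.4074 < 3.9286.
So cooperation is not sustainable.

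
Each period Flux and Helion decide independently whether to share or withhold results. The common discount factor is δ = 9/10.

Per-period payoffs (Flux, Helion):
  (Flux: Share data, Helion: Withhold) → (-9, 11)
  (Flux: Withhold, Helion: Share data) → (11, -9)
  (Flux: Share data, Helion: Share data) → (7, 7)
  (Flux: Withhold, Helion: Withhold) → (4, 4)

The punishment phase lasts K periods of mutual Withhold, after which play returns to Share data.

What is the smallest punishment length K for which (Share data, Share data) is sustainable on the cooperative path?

2

IC: δ(1−δ^K)/(1−δ) ≥ (11−7)/(7−4) = 4/3.
With δ = 9/10: need 1 − δ^K ≥ 4/3·(1−9/10)/(9/10), i.e. δ^K ≤ 0.8519.
Since (9/10)^1 = 0.9000 and (9/10)^2 = 0.8100, the smallest such K is 2.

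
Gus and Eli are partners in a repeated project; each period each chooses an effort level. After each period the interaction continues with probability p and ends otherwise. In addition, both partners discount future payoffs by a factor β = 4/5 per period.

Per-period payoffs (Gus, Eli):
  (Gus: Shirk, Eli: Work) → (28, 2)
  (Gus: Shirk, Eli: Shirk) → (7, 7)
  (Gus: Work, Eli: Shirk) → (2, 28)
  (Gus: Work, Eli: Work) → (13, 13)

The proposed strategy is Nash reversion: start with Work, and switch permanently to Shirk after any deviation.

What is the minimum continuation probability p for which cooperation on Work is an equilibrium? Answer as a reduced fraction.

25/28

Expected continuation weight on next period's payoff is β·p = 4/5·p, which plays the role of the discount factor.
Cooperation requires 4/5·p ≥ (28−13)/(28−7) = 5/7, hence p ≥ 25/28.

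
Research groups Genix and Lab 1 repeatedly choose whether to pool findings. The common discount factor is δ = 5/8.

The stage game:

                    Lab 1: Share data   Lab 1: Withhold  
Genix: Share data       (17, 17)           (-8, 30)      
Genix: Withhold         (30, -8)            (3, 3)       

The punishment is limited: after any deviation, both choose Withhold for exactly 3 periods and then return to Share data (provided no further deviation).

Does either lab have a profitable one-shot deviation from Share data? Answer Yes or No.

Comparing payoff streams over the 4 periods until play realigns: cooperate → 17(1+δ+…+δ^3); deviate → 30 + 3(δ+…+δ^3).
Cooperation is sustained iff (17−3)(δ+…+δ^3) ≥ 30−17.
δ+…+δ^3 = 5/8·(1−(5/8)^3)/(1−5/8) = 1.2598, and (30−17)/(17−3) = 0.9286.
1.2598 ≥ 0.9286, so cooperation is sustainable.

No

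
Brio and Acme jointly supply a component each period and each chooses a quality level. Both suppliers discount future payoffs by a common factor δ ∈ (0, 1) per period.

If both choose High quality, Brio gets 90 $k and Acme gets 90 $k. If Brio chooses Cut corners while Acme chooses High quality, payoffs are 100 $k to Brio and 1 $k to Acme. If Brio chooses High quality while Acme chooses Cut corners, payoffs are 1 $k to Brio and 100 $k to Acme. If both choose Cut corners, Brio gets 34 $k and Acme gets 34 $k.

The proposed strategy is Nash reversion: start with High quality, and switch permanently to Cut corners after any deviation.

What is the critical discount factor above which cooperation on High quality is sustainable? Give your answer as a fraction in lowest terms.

5/33

One-period gain from deviating is 100 − 90 = 10. The loss is 90 − 34 = 56 in every subsequent period, with present value 56·δ/(1−δ).
Deviation is unprofitable when 56·δ/(1−δ) ≥ 10, i.e. δ/(1−δ) ≥ 5/28.
Equivalently δ ≥ 10/(10+56) = 5/33.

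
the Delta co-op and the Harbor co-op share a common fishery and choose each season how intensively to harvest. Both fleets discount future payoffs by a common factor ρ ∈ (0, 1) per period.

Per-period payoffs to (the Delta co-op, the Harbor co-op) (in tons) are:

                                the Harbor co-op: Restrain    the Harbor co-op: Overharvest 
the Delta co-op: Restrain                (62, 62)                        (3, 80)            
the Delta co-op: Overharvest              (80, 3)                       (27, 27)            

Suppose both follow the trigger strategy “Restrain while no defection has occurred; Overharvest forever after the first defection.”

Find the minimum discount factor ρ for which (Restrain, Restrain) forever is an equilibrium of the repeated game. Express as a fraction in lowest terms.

18/53

62/(1−ρ) ≥ 80 + 27ρ/(1−ρ)
62 ≥ 80 − 53ρ
ρ ≥ 18/53.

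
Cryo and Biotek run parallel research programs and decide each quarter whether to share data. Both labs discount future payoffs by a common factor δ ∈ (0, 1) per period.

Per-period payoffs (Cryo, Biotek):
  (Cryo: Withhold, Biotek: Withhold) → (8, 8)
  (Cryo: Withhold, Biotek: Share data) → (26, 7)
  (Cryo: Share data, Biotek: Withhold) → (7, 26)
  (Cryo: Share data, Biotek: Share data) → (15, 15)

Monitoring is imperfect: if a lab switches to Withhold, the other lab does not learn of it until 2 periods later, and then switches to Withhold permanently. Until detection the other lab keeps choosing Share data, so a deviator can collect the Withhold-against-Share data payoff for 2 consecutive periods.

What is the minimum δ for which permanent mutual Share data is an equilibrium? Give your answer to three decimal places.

0.782

Deviating for the 2 undetected periods gains 26−15 = 11 per period over cooperation, then loses 15−8 = 7 per period forever once punishment starts.
Gain: 11(1 + δ + … + δ^1); loss: 7·δ^2/(1−δ).
No profitable deviation ⇔ 11(1−δ^2) ≤ 7·δ^2, i.e. δ^2 ≥ 11/(11+7) = 11/18.
Hence δ ≥ (11/18)^(1/2) ≈ 0.782.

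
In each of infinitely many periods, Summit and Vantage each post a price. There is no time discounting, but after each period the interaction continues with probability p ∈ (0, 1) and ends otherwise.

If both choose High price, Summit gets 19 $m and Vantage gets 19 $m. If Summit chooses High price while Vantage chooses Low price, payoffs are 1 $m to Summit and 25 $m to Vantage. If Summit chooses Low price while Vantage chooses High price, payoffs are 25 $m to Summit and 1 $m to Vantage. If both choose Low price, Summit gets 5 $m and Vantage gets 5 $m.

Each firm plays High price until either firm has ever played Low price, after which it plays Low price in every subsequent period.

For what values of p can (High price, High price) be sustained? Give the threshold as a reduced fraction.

With no time discounting, the continuation probability p plays the role of the discount factor.
Grim-trigger IC: 19/(1−p) ≥ 25 + 5p/(1−p) ⇒ p ≥ (25−19)/(25−5) = 3/10.

3/10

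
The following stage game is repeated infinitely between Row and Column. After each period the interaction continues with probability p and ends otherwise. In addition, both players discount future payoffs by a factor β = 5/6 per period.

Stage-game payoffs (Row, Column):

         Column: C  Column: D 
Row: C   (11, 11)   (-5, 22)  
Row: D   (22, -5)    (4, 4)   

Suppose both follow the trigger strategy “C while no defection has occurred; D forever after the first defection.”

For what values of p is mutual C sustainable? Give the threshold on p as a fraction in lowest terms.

With continuation probability p and discount β, the effective per-period discount factor is βp.
Grim-trigger IC: βp ≥ (22−11)/(22−4) = 11/18.
So p ≥ (11/18)/(5/6) = 11/15.

11/15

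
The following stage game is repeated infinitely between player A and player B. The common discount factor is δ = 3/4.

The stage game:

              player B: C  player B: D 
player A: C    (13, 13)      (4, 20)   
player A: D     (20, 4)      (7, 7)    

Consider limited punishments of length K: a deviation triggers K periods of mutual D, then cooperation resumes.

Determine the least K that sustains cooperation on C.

IC: δ(1−δ^K)/(1−δ) ≥ (20−13)/(13−7) = 7/6.
With δ = 3/4: need 1 − δ^K ≥ 7/6·(1−3/4)/(3/4), i.e. δ^K ≤ 0.6111.
Since (3/4)^1 = 0.7500 and (3/4)^2 = 0.5625, the smallest such K is 2.

2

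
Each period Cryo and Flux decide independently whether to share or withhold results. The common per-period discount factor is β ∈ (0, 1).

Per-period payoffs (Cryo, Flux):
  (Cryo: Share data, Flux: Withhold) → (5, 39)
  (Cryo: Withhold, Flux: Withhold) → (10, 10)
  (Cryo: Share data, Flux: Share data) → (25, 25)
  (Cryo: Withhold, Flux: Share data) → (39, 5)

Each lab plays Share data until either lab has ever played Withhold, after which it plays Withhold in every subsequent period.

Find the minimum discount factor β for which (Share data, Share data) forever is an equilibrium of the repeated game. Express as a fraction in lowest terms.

Cooperation forever yields 25 each period: 25/(1−β).
Deviating yields 39 once, then 10 forever: 39 + 10β/(1−β).
No profitable deviation requires 25/(1−β) ≥ 39 + 10β/(1−β).
Multiplying by (1−β): 25 ≥ 39(1−β) + 10β = 39 − 29β.
So 29β ≥ 14, i.e. β ≥ 14/29.

14/29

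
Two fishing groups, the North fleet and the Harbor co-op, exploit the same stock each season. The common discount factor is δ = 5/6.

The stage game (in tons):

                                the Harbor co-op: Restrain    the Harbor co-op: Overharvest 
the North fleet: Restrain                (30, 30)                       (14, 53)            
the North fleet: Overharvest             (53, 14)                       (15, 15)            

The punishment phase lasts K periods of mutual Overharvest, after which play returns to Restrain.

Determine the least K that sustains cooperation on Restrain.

IC: δ(1−δ^K)/(1−δ) ≥ (53−30)/(30−15) = 23/15.
With δ = 5/6: need 1 − δ^K ≥ 23/15·(1−5/6)/(5/6), i.e. δ^K ≤ 0.6933.
Since (5/6)^2 = 0.6944 and (5/6)^3 = 0.5787, the smallest such K is 3.

3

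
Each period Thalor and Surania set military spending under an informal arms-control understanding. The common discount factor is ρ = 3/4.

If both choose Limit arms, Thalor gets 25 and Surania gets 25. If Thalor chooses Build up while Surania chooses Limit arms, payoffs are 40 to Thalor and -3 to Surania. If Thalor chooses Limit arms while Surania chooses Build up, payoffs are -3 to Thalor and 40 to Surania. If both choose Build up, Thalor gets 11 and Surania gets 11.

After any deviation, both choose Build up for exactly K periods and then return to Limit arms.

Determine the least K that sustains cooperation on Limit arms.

2

IC: ρ(1−ρ^K)/(1−ρ) ≥ (40−25)/(25−11) = 15/14.
With ρ = 3/4: need 1 − ρ^K ≥ 15/14·(1−3/4)/(3/4), i.e. ρ^K ≤ 0.6429.
Since (3/4)^1 = 0.7500 and (3/4)^2 = 0.5625, the smallest such K is 2.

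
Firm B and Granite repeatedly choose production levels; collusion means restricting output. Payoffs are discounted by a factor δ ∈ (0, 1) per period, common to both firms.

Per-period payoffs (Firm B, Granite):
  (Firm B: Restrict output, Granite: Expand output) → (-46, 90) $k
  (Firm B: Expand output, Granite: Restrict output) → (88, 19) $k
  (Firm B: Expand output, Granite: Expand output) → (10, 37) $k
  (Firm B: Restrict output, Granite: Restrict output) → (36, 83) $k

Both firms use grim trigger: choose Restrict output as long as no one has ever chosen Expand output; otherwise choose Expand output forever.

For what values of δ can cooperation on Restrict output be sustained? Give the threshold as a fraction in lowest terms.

2/3

For Firm B: deviation gain 88−36 = 52, per-period punishment loss 36−10 = 26. IC gives δ ≥ 52/78 = 2/3.
For Granite: gain 7, loss 46 per period, so δ ≥ 7/53.
The tighter constraint is Firm B's, so cooperation needs δ ≥ 2/3.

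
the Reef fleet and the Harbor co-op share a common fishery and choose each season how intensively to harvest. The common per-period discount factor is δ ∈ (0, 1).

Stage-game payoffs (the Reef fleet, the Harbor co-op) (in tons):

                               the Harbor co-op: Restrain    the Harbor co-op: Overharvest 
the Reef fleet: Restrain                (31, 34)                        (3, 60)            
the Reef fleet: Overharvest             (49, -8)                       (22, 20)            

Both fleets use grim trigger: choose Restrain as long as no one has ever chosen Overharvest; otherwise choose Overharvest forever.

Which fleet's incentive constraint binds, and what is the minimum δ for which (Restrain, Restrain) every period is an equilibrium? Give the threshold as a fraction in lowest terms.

the Reef fleet; δ ≥ 2/3

the Reef fleet: cooperation gives 31 each period; deviation gives 49 once then 22 forever.
  31/(1−δ) ≥ 49 + 22δ/(1−δ) ⇒ δ ≥ 18/27 = 2/3.
the Harbor co-op: cooperation gives 34 each period; deviation gives 60 once then 20 forever.
  δ ≥ 26/40 = 13/20.
Both must hold, so the binding constraint is the Reef fleet's: δ ≥ 2/3.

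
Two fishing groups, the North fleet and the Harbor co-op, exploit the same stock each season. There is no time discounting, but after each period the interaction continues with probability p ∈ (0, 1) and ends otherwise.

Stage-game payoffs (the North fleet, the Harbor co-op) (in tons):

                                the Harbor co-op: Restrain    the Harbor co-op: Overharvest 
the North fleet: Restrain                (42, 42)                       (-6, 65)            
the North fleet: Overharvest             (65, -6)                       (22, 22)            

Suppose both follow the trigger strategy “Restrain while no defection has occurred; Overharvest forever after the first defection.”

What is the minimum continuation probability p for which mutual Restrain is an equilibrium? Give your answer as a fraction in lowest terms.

Expected cooperation value is 42 + p·42 + p²·42 + … = 42/(1−p); deviation gives 65 + p·22/(1−p).
42 ≥ 65(1−p) + 22p ⇒ 43p ≥ 23 ⇒ p ≥ 23/43.

23/43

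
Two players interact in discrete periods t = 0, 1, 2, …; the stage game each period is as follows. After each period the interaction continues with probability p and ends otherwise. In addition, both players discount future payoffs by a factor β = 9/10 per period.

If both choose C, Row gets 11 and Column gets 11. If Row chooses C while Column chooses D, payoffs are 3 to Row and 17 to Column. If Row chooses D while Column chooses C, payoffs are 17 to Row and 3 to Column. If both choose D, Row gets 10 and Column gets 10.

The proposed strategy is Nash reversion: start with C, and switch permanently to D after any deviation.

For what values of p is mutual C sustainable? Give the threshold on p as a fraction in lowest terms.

20/21

Expected continuation weight on next period's payoff is β·p = 9/10·p, which plays the role of the discount factor.
Cooperation requires 9/10·p ≥ (17−11)/(17−10) = 6/7, hence p ≥ 20/21.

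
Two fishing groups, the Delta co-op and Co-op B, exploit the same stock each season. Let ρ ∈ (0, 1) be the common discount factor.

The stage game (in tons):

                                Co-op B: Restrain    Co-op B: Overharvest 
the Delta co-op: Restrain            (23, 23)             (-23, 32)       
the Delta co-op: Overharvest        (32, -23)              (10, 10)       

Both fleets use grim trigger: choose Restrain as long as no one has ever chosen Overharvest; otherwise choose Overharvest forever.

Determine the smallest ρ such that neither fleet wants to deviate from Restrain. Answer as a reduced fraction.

Cooperation forever yields 23 each period: 23/(1−ρ).
Deviating yields 32 once, then 10 forever: 32 + 10ρ/(1−ρ).
No profitable deviation requires 23/(1−ρ) ≥ 32 + 10ρ/(1−ρ).
Multiplying by (1−ρ): 23 ≥ 32(1−ρ) + 10ρ = 32 − 22ρ.
So 22ρ ≥ 9, i.e. ρ ≥ 9/22.

9/22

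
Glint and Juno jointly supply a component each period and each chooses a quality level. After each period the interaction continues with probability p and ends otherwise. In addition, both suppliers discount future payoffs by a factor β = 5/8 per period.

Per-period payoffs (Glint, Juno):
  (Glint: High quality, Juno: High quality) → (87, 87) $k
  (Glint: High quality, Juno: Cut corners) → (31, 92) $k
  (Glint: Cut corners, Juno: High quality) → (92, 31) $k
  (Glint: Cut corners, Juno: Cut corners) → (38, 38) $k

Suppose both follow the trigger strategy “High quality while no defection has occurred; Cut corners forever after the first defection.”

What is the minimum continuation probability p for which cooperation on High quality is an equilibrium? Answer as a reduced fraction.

Expected continuation weight on next period's payoff is β·p = 5/8·p, which plays the role of the discount factor.
Cooperation requires 5/8·p ≥ (92−87)/(92−38) = 5/54, hence p ≥ 4/27.

4/27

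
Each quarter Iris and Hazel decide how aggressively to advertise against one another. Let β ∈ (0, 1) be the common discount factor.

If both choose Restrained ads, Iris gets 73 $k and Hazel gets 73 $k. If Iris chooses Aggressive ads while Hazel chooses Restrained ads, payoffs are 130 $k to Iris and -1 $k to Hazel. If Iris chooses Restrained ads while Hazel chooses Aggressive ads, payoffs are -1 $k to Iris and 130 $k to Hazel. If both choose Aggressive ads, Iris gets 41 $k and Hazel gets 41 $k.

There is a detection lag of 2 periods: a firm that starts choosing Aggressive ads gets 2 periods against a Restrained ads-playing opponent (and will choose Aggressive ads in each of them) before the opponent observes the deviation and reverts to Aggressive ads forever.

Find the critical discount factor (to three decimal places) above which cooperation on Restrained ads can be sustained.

0.800

The best deviation is to choose Aggressive ads for all 2 undetected periods, earning 130 each, then 41 forever once detected.
Deviation value: 130(1−β^2)/(1−β) + 41β^2/(1−β); cooperation value: 73/(1−β).
IC: 73 ≥ 130(1−β^2) + 41β^2 = 130 − 89β^2.
So β^2 ≥ 57/89, giving β ≥ (57/89)^(1/2) ≈ 0.800.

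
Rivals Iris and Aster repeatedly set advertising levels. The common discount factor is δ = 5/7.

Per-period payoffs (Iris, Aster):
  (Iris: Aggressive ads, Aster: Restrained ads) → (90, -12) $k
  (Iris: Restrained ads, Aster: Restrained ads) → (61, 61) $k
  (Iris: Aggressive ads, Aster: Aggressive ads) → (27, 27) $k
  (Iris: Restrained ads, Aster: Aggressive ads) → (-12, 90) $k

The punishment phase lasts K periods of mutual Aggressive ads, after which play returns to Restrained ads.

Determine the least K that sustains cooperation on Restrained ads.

2

IC: δ(1−δ^K)/(1−δ) ≥ (90−61)/(61−27) = 29/34.
With δ = 5/7: need 1 − δ^K ≥ 29/34·(1−5/7)/(5/7), i.e. δ^K ≤ 0.6588.
Since (5/7)^1 = 0.7143 and (5/7)^2 = 0.5102, the smallest such K is 2.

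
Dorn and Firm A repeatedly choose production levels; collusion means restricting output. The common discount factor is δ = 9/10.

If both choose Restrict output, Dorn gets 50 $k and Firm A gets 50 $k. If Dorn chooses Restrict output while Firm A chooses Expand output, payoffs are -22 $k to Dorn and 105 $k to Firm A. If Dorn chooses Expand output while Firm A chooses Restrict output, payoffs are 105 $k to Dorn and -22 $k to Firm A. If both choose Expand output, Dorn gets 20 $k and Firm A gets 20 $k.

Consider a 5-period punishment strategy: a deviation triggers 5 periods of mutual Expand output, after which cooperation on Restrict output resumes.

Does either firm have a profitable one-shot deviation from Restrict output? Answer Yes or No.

Comparing payoff streams over the 6 periods until play realigns: cooperate → 50(1+δ+…+δ^5); deviate → 105 + 20(δ+…+δ^5).
Cooperation is sustained iff (50−20)(δ+…+δ^5) ≥ 105−50.
δ+…+δ^5 = 9/10·(1−(9/10)^5)/(1−9/10) = 3.6856, and (105−50)/(50−20) = 1.8333.
3.6856 ≥ 1.8333, so cooperation is sustainable.

No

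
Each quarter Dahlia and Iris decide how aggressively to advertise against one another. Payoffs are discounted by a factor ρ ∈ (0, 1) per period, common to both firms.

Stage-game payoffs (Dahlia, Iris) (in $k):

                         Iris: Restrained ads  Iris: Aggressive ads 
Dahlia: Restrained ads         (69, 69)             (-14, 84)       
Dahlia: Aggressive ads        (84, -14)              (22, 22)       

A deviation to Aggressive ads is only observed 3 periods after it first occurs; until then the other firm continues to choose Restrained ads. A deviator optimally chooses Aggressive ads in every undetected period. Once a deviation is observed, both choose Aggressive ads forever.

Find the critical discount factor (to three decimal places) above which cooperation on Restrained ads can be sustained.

0.623

A deviator earns 84 for 3 periods, then 22 forever; cooperating earns 69 forever. Multiplying the IC by (1−ρ):
69 ≥ 84(1−ρ^3) + 22ρ^3, so 62·ρ^3 ≥ 15 and ρ^3 ≥ 15/62.
ρ ≥ (15/62)^(1/3) ≈ 0.623.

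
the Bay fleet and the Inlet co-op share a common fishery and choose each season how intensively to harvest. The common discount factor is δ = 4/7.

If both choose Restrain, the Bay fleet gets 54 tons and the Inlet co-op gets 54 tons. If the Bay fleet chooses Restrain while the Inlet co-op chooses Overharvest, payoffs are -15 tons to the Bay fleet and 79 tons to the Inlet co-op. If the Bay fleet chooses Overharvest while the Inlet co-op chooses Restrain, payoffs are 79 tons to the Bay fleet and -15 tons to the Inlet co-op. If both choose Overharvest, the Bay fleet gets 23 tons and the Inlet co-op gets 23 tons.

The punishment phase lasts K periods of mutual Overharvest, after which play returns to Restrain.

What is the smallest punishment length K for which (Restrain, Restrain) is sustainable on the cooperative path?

2

Need Σ_{k=1}^{K} δ^k ≥ (79−54)/(54−23) = 0.8065 at δ = 4/7.
At K = 1 the sum is 0.5714 < 0.8065; at K = 2 it is 0.8980 ≥ 0.8065.
So the minimum punishment length is K = 2.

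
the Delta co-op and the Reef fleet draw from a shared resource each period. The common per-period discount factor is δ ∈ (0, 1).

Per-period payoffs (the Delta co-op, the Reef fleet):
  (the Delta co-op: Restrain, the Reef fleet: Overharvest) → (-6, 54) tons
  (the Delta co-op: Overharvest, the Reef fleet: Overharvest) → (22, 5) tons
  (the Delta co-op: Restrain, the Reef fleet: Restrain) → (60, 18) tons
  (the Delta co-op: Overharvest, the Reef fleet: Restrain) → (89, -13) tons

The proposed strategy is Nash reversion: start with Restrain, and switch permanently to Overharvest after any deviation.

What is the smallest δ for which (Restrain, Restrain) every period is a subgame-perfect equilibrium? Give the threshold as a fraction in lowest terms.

the Delta co-op: cooperation gives 60 each period; deviation gives 89 once then 22 forever.
  60/(1−δ) ≥ 89 + 22δ/(1−δ) ⇒ δ ≥ 29/67.
the Reef fleet: cooperation gives 18 each period; deviation gives 54 once then 5 forever.
  δ ≥ 36/49.
Both must hold, so the binding constraint is the Reef fleet's: δ ≥ 36/49.

36/49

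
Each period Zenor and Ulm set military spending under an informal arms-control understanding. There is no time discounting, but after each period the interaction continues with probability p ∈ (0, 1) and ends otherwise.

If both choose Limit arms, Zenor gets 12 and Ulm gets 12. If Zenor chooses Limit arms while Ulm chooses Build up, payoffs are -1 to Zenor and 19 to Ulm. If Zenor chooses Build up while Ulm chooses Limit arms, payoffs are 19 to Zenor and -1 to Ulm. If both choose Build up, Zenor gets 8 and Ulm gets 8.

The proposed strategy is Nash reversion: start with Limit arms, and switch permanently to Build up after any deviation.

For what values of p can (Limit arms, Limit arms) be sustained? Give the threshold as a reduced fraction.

With no time discounting, the continuation probability p plays the role of the discount factor.
Grim-trigger IC: 12/(1−p) ≥ 19 + 8p/(1−p) ⇒ p ≥ (19−12)/(19−8) = 7/11.

7/11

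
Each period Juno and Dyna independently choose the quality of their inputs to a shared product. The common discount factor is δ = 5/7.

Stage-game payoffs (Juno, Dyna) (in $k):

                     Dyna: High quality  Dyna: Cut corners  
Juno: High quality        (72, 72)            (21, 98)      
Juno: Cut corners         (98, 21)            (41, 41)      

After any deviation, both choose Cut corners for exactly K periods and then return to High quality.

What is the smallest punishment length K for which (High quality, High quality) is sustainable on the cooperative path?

No profitable deviation requires (72−41)(δ+…+δ^K) ≥ 98−72, i.e. δ+…+δ^K ≥ 26/31 ≈ 0.8387.
With δ = 5/7, the partial sums are K=1: 0.7143, K=2: 1.2245.
K = 2 is the first length at which the sum reaches 0.8387.

2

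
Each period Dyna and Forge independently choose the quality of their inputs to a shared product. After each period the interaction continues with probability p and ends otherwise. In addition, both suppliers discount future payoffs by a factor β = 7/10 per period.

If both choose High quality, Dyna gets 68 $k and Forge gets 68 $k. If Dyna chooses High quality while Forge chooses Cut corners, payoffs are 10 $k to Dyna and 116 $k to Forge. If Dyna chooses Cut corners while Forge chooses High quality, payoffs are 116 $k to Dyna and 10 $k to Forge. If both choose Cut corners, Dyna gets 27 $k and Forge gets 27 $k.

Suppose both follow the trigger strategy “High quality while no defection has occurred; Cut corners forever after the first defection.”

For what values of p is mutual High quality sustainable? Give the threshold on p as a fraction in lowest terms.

With continuation probability p and discount β, the effective per-period discount factor is βp.
Grim-trigger IC: βp ≥ (116−68)/(116−27) = 48/89.
So p ≥ (48/89)/(7/10) = 480/623.

480/623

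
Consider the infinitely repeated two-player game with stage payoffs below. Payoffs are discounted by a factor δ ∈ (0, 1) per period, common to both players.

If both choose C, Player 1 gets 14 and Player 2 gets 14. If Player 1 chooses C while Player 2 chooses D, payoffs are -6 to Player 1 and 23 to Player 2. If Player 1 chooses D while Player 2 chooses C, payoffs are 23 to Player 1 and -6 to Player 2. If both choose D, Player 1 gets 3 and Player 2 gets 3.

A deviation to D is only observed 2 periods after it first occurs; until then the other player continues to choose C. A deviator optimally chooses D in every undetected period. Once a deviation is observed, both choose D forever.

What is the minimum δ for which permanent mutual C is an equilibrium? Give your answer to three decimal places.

Deviating for the 2 undetected periods gains 23−14 = 9 per period over cooperation, then loses 14−3 = 11 per period forever once punishment starts.
Gain: 9(1 + δ + … + δ^1); loss: 11·δ^2/(1−δ).
No profitable deviation ⇔ 9(1−δ^2) ≤ 11·δ^2, i.e. δ^2 ≥ 9/(9+11) = 9/20.
Hence δ ≥ (9/20)^(1/2) ≈ 0.671.

0.671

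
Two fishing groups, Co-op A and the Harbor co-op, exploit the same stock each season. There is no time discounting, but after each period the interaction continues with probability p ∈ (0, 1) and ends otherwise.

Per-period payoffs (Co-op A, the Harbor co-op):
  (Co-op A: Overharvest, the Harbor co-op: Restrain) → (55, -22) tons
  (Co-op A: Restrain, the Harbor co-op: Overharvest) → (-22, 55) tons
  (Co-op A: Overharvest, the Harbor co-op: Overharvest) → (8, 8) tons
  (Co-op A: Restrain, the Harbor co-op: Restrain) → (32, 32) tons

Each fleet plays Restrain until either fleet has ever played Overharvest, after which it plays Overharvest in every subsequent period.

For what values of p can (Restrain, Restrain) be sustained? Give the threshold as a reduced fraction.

23/47

Expected cooperation value is 32 + p·32 + p²·32 + … = 32/(1−p); deviation gives 55 + p·8/(1−p).
32 ≥ 55(1−p) + 8p ⇒ 47p ≥ 23 ⇒ p ≥ 23/47.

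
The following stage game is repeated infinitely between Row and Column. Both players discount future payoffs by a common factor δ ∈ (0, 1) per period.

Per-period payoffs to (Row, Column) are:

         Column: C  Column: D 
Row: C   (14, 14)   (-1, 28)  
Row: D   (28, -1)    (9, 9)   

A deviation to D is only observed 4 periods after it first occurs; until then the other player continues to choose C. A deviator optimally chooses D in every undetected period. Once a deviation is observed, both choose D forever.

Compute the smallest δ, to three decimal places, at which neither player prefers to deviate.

Deviating for the 4 undetected periods gains 28−14 = 14 per period over cooperation, then loses 14−9 = 5 per period forever once punishment starts.
Gain: 14(1 + δ + … + δ^3); loss: 5·δ^4/(1−δ).
No profitable deviation ⇔ 14(1−δ^4) ≤ 5·δ^4, i.e. δ^4 ≥ 14/(14+5) = 14/19.
Hence δ ≥ (14/19)^(1/4) ≈ 0.926.

0.926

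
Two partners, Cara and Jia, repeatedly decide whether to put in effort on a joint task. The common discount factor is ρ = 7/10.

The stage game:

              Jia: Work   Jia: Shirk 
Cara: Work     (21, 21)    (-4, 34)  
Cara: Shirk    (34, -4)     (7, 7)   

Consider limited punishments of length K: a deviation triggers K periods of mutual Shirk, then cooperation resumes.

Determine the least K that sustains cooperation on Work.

IC: ρ(1−ρ^K)/(1−ρ) ≥ (34−21)/(21−7) = 13/14.
With ρ = 7/10: need 1 − ρ^K ≥ 13/14·(1−7/10)/(7/10), i.e. ρ^K ≤ 0.6020.
Since (7/10)^1 = 0.7000 and (7/10)^2 = 0.4900, the smallest such K is 2.

2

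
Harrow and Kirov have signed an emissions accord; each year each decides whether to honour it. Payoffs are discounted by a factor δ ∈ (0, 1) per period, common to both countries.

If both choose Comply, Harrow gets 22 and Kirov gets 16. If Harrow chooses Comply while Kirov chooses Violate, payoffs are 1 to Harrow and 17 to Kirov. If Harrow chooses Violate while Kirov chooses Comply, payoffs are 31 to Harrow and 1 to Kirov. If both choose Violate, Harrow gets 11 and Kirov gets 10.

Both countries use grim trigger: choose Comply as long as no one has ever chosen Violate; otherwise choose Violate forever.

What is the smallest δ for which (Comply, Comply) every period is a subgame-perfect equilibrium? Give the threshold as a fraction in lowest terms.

9/20

For Harrow: deviation gain 31−22 = 9, per-period punishment loss 22−11 = 11. IC gives δ ≥ 9/20.
For Kirov: gain 1, loss 6 per period, so δ ≥ 1/7.
The tighter constraint is Harrow's, so cooperation needs δ ≥ 9/20.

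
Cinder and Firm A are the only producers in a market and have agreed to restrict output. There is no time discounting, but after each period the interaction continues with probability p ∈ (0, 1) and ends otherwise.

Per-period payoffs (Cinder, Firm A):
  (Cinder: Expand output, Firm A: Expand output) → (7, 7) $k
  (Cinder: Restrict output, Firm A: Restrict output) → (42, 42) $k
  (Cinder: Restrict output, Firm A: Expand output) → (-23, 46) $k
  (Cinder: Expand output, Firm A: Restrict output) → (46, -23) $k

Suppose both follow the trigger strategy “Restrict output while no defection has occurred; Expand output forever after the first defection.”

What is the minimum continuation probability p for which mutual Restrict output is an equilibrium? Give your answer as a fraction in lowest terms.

Expected cooperation value is 42 + p·42 + p²·42 + … = 42/(1−p); deviation gives 46 + p·7/(1−p).
42 ≥ 46(1−p) + 7p ⇒ 39p ≥ 4 ⇒ p ≥ 4/39.

4/39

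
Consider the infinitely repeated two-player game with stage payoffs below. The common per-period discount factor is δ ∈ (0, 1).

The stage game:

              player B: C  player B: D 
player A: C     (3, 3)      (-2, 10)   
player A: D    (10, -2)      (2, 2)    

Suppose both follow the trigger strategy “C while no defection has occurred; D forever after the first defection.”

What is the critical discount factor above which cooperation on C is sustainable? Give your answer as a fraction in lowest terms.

One-period gain from deviating is 10 − 3 = 7. The loss is 3 − 2 = 1 in every subsequent period, with present value 1·δ/(1−δ).
Deviation is unprofitable when 1·δ/(1−δ) ≥ 7, i.e. δ/(1−δ) ≥ 7.
Equivalently δ ≥ 7/(7+1) = 7/8.

7/8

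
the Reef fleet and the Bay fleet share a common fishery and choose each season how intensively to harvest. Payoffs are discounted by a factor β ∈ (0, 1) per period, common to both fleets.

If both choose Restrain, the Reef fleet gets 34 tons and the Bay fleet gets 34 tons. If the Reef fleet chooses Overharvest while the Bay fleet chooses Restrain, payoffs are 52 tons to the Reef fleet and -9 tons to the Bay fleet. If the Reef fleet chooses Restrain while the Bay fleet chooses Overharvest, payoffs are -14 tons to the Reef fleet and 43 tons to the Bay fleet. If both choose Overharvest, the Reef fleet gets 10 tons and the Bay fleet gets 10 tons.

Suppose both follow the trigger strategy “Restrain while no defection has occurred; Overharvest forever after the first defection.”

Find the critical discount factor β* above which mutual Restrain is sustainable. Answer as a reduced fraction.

For the Reef fleet: deviation gain 52−34 = 18, per-period punishment loss 34−10 = 24. IC gives β ≥ 18/42 = 3/7.
For the Bay fleet: gain 9, loss 24 per period, so β ≥ 9/33 = 3/11.
The tighter constraint is the Reef fleet's, so cooperation needs β ≥ 3/7.

3/7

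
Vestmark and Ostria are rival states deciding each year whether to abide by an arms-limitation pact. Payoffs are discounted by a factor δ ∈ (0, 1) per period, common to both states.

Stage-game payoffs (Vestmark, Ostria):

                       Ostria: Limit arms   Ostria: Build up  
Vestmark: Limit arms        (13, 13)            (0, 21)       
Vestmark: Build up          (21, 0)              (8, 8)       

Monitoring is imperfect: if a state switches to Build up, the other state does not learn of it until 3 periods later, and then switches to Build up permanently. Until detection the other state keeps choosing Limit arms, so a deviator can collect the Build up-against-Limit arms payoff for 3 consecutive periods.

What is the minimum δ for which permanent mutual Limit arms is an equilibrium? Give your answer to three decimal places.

0.851

Deviating for the 3 undetected periods gains 21−13 = 8 per period over cooperation, then loses 13−8 = 5 per period forever once punishment starts.
Gain: 8(1 + δ + … + δ^2); loss: 5·δ^3/(1−δ).
No profitable deviation ⇔ 8(1−δ^3) ≤ 5·δ^3, i.e. δ^3 ≥ 8/(8+5) = 8/13.
Hence δ ≥ (8/13)^(1/3) ≈ 0.851.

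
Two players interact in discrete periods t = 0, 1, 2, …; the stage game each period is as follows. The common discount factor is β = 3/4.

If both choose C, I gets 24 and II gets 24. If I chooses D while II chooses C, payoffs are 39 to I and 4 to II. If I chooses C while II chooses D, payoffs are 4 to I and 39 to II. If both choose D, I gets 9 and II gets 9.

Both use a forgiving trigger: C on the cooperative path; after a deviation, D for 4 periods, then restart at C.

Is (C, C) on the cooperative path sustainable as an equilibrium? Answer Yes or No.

Comparing payoff streams over the 5 periods until play realigns: cooperate → 24(1+β+…+β^4); deviate → 39 + 9(β+…+β^4).
Cooperation is sustained iff (24−9)(β+…+β^4) ≥ 39−24.
β+…+β^4 = 3/4·(1−(3/4)^4)/(1−3/4) = 2.0508, and (39−24)/(24−9) = 1.0000.
2.0508 ≥ 1.0000, so cooperation is sustainable.

Yes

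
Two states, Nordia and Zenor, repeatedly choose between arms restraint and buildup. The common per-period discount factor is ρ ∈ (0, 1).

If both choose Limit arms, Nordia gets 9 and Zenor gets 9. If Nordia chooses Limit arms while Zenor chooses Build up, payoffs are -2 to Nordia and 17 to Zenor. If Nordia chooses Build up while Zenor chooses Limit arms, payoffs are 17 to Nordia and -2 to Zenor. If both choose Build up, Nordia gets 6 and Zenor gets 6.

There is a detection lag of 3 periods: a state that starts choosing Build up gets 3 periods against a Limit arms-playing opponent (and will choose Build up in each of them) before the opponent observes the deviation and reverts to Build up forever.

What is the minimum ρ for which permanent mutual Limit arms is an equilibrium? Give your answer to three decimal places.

A deviator earns 17 for 3 periods, then 6 forever; cooperating earns 9 forever. Multiplying the IC by (1−ρ):
9 ≥ 17(1−ρ^3) + 6ρ^3, so 11·ρ^3 ≥ 8 and ρ^3 ≥ 8/11.
ρ ≥ (8/11)^(1/3) ≈ 0.899.

0.899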